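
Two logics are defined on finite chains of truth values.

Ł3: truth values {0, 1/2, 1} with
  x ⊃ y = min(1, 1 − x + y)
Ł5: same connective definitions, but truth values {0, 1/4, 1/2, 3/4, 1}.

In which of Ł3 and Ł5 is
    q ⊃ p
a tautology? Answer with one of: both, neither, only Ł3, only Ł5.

neither

In Ł3: at p = 0, q = 1/2 the value is 1/2 — not a tautology.
In Ł5: at p = 0, q = 1/4 the value is 3/4 — not a tautology.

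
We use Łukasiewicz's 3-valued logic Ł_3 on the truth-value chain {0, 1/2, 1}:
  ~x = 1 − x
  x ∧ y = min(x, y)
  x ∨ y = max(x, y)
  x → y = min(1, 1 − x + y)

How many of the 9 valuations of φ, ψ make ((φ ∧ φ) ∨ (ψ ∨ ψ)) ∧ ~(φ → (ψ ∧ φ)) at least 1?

φ = 0, ψ = 0 ↦ 0  <
φ = 0, ψ = 1/2 ↦ 0  <
φ = 0, ψ = 1 ↦ 0  <
φ = 1/2, ψ = 0 ↦ 1/2  <
φ = 1/2, ψ = 1/2 ↦ 0  <
φ = 1/2, ψ = 1 ↦ 0  <
φ = 1, ψ = 0 ↦ 1  ≥
φ = 1, ψ = 1/2 ↦ 1/2  <
φ = 1, ψ = 1 ↦ 0  <
So 1 of the 9 assignments meets the threshold.

1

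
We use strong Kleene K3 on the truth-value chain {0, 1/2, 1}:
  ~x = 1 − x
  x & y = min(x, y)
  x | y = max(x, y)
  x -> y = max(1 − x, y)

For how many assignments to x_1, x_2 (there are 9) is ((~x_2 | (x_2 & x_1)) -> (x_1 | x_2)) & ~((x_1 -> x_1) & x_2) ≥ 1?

1

x_1 = 0, x_2 = 0 ↦ 0  <
x_1 = 0, x_2 = 1/2 ↦ 1/2  <
x_1 = 0, x_2 = 1 ↦ 0  <
x_1 = 1/2, x_2 = 0 ↦ 1/2  <
x_1 = 1/2, x_2 = 1/2 ↦ 1/2  <
x_1 = 1/2, x_2 = 1 ↦ 1/2  <
x_1 = 1, x_2 = 0 ↦ 1  ≥
x_1 = 1, x_2 = 1/2 ↦ 1/2  <
x_1 = 1, x_2 = 1 ↦ 0  <
So 1 of the 9 assignments meets the threshold.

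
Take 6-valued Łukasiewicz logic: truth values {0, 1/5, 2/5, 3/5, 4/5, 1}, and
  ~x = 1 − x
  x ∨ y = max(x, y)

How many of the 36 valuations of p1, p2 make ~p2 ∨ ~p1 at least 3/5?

27

value 1: 11 assignments (counts)
value 4/5: 9 assignments (counts)
value 3/5: 7 assignments (counts)
value 2/5: 5 assignments
value 1/5: 3 assignments
value 0: 1 assignment
So 27 of the 36 assignments meet the threshold.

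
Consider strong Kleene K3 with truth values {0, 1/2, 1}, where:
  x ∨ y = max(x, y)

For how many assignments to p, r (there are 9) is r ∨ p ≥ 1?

p = 0, r = 0 ↦ 0  <
p = 0, r = 1/2 ↦ 1/2  <
p = 0, r = 1 ↦ 1  ≥
p = 1/2, r = 0 ↦ 1/2  <
p = 1/2, r = 1/2 ↦ 1/2  <
p = 1/2, r = 1 ↦ 1  ≥
p = 1, r = 0 ↦ 1  ≥
p = 1, r = 1/2 ↦ 1  ≥
p = 1, r = 1 ↦ 1  ≥
So 5 of the 9 assignments meet the threshold.

5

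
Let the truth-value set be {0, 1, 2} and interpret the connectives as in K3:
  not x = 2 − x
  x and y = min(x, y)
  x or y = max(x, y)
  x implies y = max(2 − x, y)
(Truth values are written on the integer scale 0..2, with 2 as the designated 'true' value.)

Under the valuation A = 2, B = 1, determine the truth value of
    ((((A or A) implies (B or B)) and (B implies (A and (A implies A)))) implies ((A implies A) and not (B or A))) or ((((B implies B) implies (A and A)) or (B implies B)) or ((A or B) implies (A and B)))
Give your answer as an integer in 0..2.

2

A or A = 2 or 2 = 2
B or B = 1 or 1 = 1
(A or A) implies (B or B) = 2 implies 1 = 1
A implies A = 2 implies 2 = 2
A and (A implies A) = 2 and 2 = 2
B implies (A and (A implies A)) = 1 implies 2 = 2
((A or A) implies (B or B)) and (B implies (A and (A implies A))) = 1 and 2 = 1
A implies A = 2 implies 2 = 2
B or A = 1 or 2 = 2
not (B or A) = not 2 = 0
(A implies A) and not (B or A) = 2 and 0 = 0
(((A or A) implies (B or B)) and (B implies (A and (A implies A)))) implies ((A implies A) and not (B or A)) = 1 implies 0 = 1
B implies B = 1 implies 1 = 1
A and A = 2 and 2 = 2
(B implies B) implies (A and A) = 1 implies 2 = 2
B implies B = 1 implies 1 = 1
((B implies B) implies (A and A)) or (B implies B) = 2 or 1 = 2
A or B = 2 or 1 = 2
A and B = 2 and 1 = 1
(A or B) implies (A and B) = 2 implies 1 = 1
(((B implies B) implies (A and A)) or (B implies B)) or ((A or B) implies (A and B)) = 2 or 1 = 2
((((A or A) implies (B or B)) and (B implies (A and (A implies A)))) implies ((A implies A) and not (B or A))) or ((((B implies B) implies (A and A)) or (B implies B)) or ((A or B) implies (A and B))) = 1 or 2 = 2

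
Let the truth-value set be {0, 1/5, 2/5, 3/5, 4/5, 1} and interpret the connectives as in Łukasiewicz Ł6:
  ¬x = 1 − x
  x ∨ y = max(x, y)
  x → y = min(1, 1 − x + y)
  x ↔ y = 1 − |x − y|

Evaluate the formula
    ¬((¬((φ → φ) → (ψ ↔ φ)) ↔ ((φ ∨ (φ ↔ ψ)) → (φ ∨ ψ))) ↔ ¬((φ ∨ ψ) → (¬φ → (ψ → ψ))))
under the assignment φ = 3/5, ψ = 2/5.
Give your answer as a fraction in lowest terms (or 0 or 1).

2/5

φ → φ = 3/5 → 3/5 = 1
ψ ↔ φ = 2/5 ↔ 3/5 = 4/5
(φ → φ) → (ψ ↔ φ) = 1 → 4/5 = 4/5
¬((φ → φ) → (ψ ↔ φ)) = ¬4/5 = 1/5
φ ↔ ψ = 3/5 ↔ 2/5 = 4/5
φ ∨ (φ ↔ ψ) = 3/5 ∨ 4/5 = 4/5
φ ∨ ψ = 3/5 ∨ 2/5 = 3/5
(φ ∨ (φ ↔ ψ)) → (φ ∨ ψ) = 4/5 → 3/5 = 4/5
¬((φ → φ) → (ψ ↔ φ)) ↔ ((φ ∨ (φ ↔ ψ)) → (φ ∨ ψ)) = 1/5 ↔ 4/5 = 2/5
φ ∨ ψ = 3/5 ∨ 2/5 = 3/5
¬φ = ¬3/5 = 2/5
ψ → ψ = 2/5 → 2/5 = 1
¬φ → (ψ → ψ) = 2/5 → 1 = 1
(φ ∨ ψ) → (¬φ → (ψ → ψ)) = 3/5 → 1 = 1
¬((φ ∨ ψ) → (¬φ → (ψ → ψ))) = ¬1 = 0
(¬((φ → φ) → (ψ ↔ φ)) ↔ ((φ ∨ (φ ↔ ψ)) → (φ ∨ ψ))) ↔ ¬((φ ∨ ψ) → (¬φ → (ψ → ψ))) = 2/5 ↔ 0 = 3/5
¬((¬((φ → φ) → (ψ ↔ φ)) ↔ ((φ ∨ (φ ↔ ψ)) → (φ ∨ ψ))) ↔ ¬((φ ∨ ψ) → (¬φ → (ψ → ψ)))) = ¬3/5 = 2/5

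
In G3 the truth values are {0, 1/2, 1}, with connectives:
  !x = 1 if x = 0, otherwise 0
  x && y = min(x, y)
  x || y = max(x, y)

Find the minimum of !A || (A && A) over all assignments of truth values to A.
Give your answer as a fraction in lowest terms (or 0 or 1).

Take A = 1/2:
!A = !1/2 = 0
A && A = 1/2 && 1/2 = 1/2
!A || (A && A) = 0 || 1/2 = 1/2
No assignment yields a value below 1/2, so this is the minimum.

1/2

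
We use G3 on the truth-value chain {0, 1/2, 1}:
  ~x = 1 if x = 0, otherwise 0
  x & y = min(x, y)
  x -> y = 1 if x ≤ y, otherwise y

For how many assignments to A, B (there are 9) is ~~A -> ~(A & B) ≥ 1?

5

A = 0, B = 0 ↦ 1  ≥
A = 0, B = 1/2 ↦ 1  ≥
A = 0, B = 1 ↦ 1  ≥
A = 1/2, B = 0 ↦ 1  ≥
A = 1/2, B = 1/2 ↦ 0  <
A = 1/2, B = 1 ↦ 0  <
A = 1, B = 0 ↦ 1  ≥
A = 1, B = 1/2 ↦ 0  <
A = 1, B = 1 ↦ 0  <
So 5 of the 9 assignments meet the threshold.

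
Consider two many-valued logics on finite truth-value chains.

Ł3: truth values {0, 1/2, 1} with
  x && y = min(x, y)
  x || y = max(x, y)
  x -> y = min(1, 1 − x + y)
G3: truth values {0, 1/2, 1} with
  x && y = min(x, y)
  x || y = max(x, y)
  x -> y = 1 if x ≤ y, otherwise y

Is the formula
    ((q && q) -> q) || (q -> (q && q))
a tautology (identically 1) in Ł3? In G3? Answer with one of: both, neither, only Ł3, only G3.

In Ł3: every assignment gives 1 — tautology.
In G3: every assignment gives 1 — tautology.

both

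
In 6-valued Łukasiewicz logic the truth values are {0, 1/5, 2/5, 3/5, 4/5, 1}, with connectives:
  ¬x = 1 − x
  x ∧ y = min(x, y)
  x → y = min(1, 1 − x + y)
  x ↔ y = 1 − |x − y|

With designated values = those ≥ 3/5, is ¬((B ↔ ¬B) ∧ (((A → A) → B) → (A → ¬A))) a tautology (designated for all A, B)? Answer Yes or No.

No

Counterexample: take A = 0, B = 2/5.
¬B = ¬2/5 = 3/5
B ↔ ¬B = 2/5 ↔ 3/5 = 4/5
A → A = 0 → 0 = 1
(A → A) → B = 1 → 2/5 = 2/5
¬A = ¬0 = 1
A → ¬A = 0 → 1 = 1
((A → A) → B) → (A → ¬A) = 2/5 → 1 = 1
(B ↔ ¬B) ∧ (((A → A) → B) → (A → ¬A)) = 4/5 ∧ 1 = 4/5
¬((B ↔ ¬B) ∧ (((A → A) → B) → (A → ¬A))) = ¬4/5 = 1/5
This gives 1/5, which is below 3/5.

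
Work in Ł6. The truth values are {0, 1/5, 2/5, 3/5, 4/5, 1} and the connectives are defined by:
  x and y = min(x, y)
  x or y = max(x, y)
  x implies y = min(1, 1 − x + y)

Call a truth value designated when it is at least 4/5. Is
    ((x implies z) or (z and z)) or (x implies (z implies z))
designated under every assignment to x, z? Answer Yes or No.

At x = 4/5, z = 3/5, for instance:
x implies z = 4/5 implies 3/5 = 4/5
z and z = 3/5 and 3/5 = 3/5
(x implies z) or (z and z) = 4/5 or 3/5 = 4/5
z implies z = 3/5 implies 3/5 = 1
x implies (z implies z) = 4/5 implies 1 = 1
((x implies z) or (z and z)) or (x implies (z implies z)) = 4/5 or 1 = 1
and checking the remaining 35 assignments likewise gives ≥ 4/5 in every case.

Yes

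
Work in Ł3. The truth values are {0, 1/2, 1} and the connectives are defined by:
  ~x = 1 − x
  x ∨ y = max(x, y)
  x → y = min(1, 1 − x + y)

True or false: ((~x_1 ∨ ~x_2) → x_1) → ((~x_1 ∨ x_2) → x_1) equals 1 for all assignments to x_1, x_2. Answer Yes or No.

Counterexample: take x_1 = 1/2, x_2 = 1.
~x_1 = ~1/2 = 1/2
~x_2 = ~1 = 0
~x_1 ∨ ~x_2 = 1/2 ∨ 0 = 1/2
(~x_1 ∨ ~x_2) → x_1 = 1/2 → 1/2 = 1
~x_1 = ~1/2 = 1/2
~x_1 ∨ x_2 = 1/2 ∨ 1 = 1
(~x_1 ∨ x_2) → x_1 = 1 → 1/2 = 1/2
((~x_1 ∨ ~x_2) → x_1) → ((~x_1 ∨ x_2) → x_1) = 1 → 1/2 = 1/2
This gives 1/2 ≠ 1.

No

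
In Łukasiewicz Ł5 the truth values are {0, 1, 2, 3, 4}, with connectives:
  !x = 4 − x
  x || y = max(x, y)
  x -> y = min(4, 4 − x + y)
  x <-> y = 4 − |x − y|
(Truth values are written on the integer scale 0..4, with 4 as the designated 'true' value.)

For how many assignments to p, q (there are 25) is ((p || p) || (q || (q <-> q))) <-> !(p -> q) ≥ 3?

3

value 4: 1 assignment (counts)
value 3: 2 assignments (counts)
value 2: 3 assignments
value 1: 4 assignments
value 0: 15 assignments
So 3 of the 25 assignments meet the threshold.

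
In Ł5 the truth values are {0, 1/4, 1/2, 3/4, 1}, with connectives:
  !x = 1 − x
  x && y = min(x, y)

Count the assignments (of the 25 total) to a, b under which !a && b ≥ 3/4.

value 1: 1 assignment (counts)
value 3/4: 3 assignments (counts)
value 1/2: 5 assignments
value 1/4: 7 assignments
value 0: 9 assignments
So 4 of the 25 assignments meet the threshold.

4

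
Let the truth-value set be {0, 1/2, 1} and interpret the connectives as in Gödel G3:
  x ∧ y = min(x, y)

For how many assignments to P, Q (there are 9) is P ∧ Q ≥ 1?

P = 0, Q = 0 ↦ 0  <
P = 0, Q = 1/2 ↦ 0  <
P = 0, Q = 1 ↦ 0  <
P = 1/2, Q = 0 ↦ 0  <
P = 1/2, Q = 1/2 ↦ 1/2  <
P = 1/2, Q = 1 ↦ 1/2  <
P = 1, Q = 0 ↦ 0  <
P = 1, Q = 1/2 ↦ 1/2  <
P = 1, Q = 1 ↦ 1  ≥
So 1 of the 9 assignments meets the threshold.

1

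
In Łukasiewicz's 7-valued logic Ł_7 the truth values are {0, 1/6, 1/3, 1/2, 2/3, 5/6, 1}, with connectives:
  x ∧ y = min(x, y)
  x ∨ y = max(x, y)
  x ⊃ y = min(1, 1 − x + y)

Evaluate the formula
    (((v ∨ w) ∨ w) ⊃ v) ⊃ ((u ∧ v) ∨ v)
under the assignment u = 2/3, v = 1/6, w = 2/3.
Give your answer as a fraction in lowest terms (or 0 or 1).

v ∨ w = 1/6 ∨ 2/3 = 2/3
(v ∨ w) ∨ w = 2/3 ∨ 2/3 = 2/3
((v ∨ w) ∨ w) ⊃ v = 2/3 ⊃ 1/6 = 1/2
u ∧ v = 2/3 ∧ 1/6 = 1/6
(u ∧ v) ∨ v = 1/6 ∨ 1/6 = 1/6
(((v ∨ w) ∨ w) ⊃ v) ⊃ ((u ∧ v) ∨ v) = 1/2 ⊃ 1/6 = 2/3

2/3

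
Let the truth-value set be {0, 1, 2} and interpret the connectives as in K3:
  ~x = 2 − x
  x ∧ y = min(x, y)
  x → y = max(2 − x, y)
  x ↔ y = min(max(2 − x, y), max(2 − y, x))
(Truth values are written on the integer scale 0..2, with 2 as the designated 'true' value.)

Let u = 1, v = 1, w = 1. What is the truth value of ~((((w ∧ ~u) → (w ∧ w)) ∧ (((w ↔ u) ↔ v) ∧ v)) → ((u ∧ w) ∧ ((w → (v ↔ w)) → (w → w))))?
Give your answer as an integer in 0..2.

~u = ~1 = 1
w ∧ ~u = 1 ∧ 1 = 1
w ∧ w = 1 ∧ 1 = 1
(w ∧ ~u) → (w ∧ w) = 1 → 1 = 1
w ↔ u = 1 ↔ 1 = 1
(w ↔ u) ↔ v = 1 ↔ 1 = 1
((w ↔ u) ↔ v) ∧ v = 1 ∧ 1 = 1
((w ∧ ~u) → (w ∧ w)) ∧ (((w ↔ u) ↔ v) ∧ v) = 1 ∧ 1 = 1
u ∧ w = 1 ∧ 1 = 1
v ↔ w = 1 ↔ 1 = 1
w → (v ↔ w) = 1 → 1 = 1
w → w = 1 → 1 = 1
(w → (v ↔ w)) → (w → w) = 1 → 1 = 1
(u ∧ w) ∧ ((w → (v ↔ w)) → (w → w)) = 1 ∧ 1 = 1
(((w ∧ ~u) → (w ∧ w)) ∧ (((w ↔ u) ↔ v) ∧ v)) → ((u ∧ w) ∧ ((w → (v ↔ w)) → (w → w))) = 1 → 1 = 1
~((((w ∧ ~u) → (w ∧ w)) ∧ (((w ↔ u) ↔ v) ∧ v)) → ((u ∧ w) ∧ ((w → (v ↔ w)) → (w → w)))) = ~1 = 1

1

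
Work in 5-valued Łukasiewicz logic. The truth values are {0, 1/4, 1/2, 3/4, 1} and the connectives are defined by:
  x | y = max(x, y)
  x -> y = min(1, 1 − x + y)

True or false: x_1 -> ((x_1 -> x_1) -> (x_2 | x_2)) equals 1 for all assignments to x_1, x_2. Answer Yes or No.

No

Counterexample: take x_1 = 1/4, x_2 = 0.
x_1 -> x_1 = 1/4 -> 1/4 = 1
x_2 | x_2 = 0 | 0 = 0
(x_1 -> x_1) -> (x_2 | x_2) = 1 -> 0 = 0
x_1 -> ((x_1 -> x_1) -> (x_2 | x_2)) = 1/4 -> 0 = 3/4
This gives 3/4 ≠ 1.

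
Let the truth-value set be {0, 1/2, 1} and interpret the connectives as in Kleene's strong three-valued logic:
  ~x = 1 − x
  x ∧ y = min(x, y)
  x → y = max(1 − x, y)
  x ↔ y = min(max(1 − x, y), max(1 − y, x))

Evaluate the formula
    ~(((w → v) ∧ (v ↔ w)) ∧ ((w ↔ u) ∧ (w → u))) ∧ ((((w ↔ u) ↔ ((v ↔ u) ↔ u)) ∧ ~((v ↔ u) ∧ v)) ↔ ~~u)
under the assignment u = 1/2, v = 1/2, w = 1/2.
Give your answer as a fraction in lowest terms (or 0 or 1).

w → v = 1/2 → 1/2 = 1/2
v ↔ w = 1/2 ↔ 1/2 = 1/2
(w → v) ∧ (v ↔ w) = 1/2 ∧ 1/2 = 1/2
w ↔ u = 1/2 ↔ 1/2 = 1/2
w → u = 1/2 → 1/2 = 1/2
(w ↔ u) ∧ (w → u) = 1/2 ∧ 1/2 = 1/2
((w → v) ∧ (v ↔ w)) ∧ ((w ↔ u) ∧ (w → u)) = 1/2 ∧ 1/2 = 1/2
~(((w → v) ∧ (v ↔ w)) ∧ ((w ↔ u) ∧ (w → u))) = ~1/2 = 1/2
w ↔ u = 1/2 ↔ 1/2 = 1/2
v ↔ u = 1/2 ↔ 1/2 = 1/2
(v ↔ u) ↔ u = 1/2 ↔ 1/2 = 1/2
(w ↔ u) ↔ ((v ↔ u) ↔ u) = 1/2 ↔ 1/2 = 1/2
v ↔ u = 1/2 ↔ 1/2 = 1/2
(v ↔ u) ∧ v = 1/2 ∧ 1/2 = 1/2
~((v ↔ u) ∧ v) = ~1/2 = 1/2
((w ↔ u) ↔ ((v ↔ u) ↔ u)) ∧ ~((v ↔ u) ∧ v) = 1/2 ∧ 1/2 = 1/2
~u = ~1/2 = 1/2
~~u = ~1/2 = 1/2
(((w ↔ u) ↔ ((v ↔ u) ↔ u)) ∧ ~((v ↔ u) ∧ v)) ↔ ~~u = 1/2 ↔ 1/2 = 1/2
~(((w → v) ∧ (v ↔ w)) ∧ ((w ↔ u) ∧ (w → u))) ∧ ((((w ↔ u) ↔ ((v ↔ u) ↔ u)) ∧ ~((v ↔ u) ∧ v)) ↔ ~~u) = 1/2 ∧ 1/2 = 1/2

1/2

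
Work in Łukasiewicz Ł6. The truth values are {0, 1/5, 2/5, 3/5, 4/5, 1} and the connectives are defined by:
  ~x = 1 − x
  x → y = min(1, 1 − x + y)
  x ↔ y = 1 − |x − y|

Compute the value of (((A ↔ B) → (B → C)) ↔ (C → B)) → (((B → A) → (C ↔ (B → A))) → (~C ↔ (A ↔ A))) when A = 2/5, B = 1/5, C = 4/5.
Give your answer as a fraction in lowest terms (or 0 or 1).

1

A ↔ B = 2/5 ↔ 1/5 = 4/5
B → C = 1/5 → 4/5 = 1
(A ↔ B) → (B → C) = 4/5 → 1 = 1
C → B = 4/5 → 1/5 = 2/5
((A ↔ B) → (B → C)) ↔ (C → B) = 1 ↔ 2/5 = 2/5
B → A = 1/5 → 2/5 = 1
B → A = 1/5 → 2/5 = 1
C ↔ (B → A) = 4/5 ↔ 1 = 4/5
(B → A) → (C ↔ (B → A)) = 1 → 4/5 = 4/5
~C = ~4/5 = 1/5
A ↔ A = 2/5 ↔ 2/5 = 1
~C ↔ (A ↔ A) = 1/5 ↔ 1 = 1/5
((B → A) → (C ↔ (B → A))) → (~C ↔ (A ↔ A)) = 4/5 → 1/5 = 2/5
(((A ↔ B) → (B → C)) ↔ (C → B)) → (((B → A) → (C ↔ (B → A))) → (~C ↔ (A ↔ A))) = 2/5 → 2/5 = 1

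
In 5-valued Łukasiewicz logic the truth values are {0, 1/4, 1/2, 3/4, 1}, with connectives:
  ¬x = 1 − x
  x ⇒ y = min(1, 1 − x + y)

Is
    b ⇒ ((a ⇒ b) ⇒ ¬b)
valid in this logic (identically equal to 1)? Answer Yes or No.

Counterexample: take a = 0, b = 3/4.
a ⇒ b = 0 ⇒ 3/4 = 1
¬b = ¬3/4 = 1/4
(a ⇒ b) ⇒ ¬b = 1 ⇒ 1/4 = 1/4
b ⇒ ((a ⇒ b) ⇒ ¬b) = 3/4 ⇒ 1/4 = 1/2
This gives 1/2 ≠ 1.

No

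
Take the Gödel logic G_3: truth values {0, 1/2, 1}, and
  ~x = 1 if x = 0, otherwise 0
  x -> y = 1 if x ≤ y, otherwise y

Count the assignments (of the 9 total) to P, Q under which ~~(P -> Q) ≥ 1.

7

P = 0, Q = 0 ↦ 1  ≥
P = 0, Q = 1/2 ↦ 1  ≥
P = 0, Q = 1 ↦ 1  ≥
P = 1/2, Q = 0 ↦ 0  <
P = 1/2, Q = 1/2 ↦ 1  ≥
P = 1/2, Q = 1 ↦ 1  ≥
P = 1, Q = 0 ↦ 0  <
P = 1, Q = 1/2 ↦ 1  ≥
P = 1, Q = 1 ↦ 1  ≥
So 7 of the 9 assignments meet the threshold.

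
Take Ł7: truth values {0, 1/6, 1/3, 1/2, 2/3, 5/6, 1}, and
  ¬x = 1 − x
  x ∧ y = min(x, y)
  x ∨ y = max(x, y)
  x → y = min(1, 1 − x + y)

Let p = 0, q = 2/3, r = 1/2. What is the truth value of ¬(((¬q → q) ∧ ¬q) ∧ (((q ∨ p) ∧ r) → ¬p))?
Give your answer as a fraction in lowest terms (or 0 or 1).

¬q = ¬2/3 = 1/3
¬q → q = 1/3 → 2/3 = 1
¬q = ¬2/3 = 1/3
(¬q → q) ∧ ¬q = 1 ∧ 1/3 = 1/3
q ∨ p = 2/3 ∨ 0 = 2/3
(q ∨ p) ∧ r = 2/3 ∧ 1/2 = 1/2
¬p = ¬0 = 1
((q ∨ p) ∧ r) → ¬p = 1/2 → 1 = 1
((¬q → q) ∧ ¬q) ∧ (((q ∨ p) ∧ r) → ¬p) = 1/3 ∧ 1 = 1/3
¬(((¬q → q) ∧ ¬q) ∧ (((q ∨ p) ∧ r) → ¬p)) = ¬1/3 = 2/3

2/3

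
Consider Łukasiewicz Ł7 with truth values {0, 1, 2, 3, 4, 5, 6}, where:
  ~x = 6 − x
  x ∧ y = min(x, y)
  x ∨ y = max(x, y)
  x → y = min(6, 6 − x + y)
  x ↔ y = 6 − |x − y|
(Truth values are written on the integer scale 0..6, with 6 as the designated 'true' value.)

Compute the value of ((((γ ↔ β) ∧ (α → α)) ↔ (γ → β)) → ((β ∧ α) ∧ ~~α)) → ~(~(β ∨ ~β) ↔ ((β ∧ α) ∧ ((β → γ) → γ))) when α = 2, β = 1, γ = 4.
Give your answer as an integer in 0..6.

γ ↔ β = 4 ↔ 1 = 3
α → α = 2 → 2 = 6
(γ ↔ β) ∧ (α → α) = 3 ∧ 6 = 3
γ → β = 4 → 1 = 3
((γ ↔ β) ∧ (α → α)) ↔ (γ → β) = 3 ↔ 3 = 6
β ∧ α = 1 ∧ 2 = 1
~α = ~2 = 4
~~α = ~4 = 2
(β ∧ α) ∧ ~~α = 1 ∧ 2 = 1
(((γ ↔ β) ∧ (α → α)) ↔ (γ → β)) → ((β ∧ α) ∧ ~~α) = 6 → 1 = 1
~β = ~1 = 5
β ∨ ~β = 1 ∨ 5 = 5
~(β ∨ ~β) = ~5 = 1
β ∧ α = 1 ∧ 2 = 1
β → γ = 1 → 4 = 6
(β → γ) → γ = 6 → 4 = 4
(β ∧ α) ∧ ((β → γ) → γ) = 1 ∧ 4 = 1
~(β ∨ ~β) ↔ ((β ∧ α) ∧ ((β → γ) → γ)) = 1 ↔ 1 = 6
~(~(β ∨ ~β) ↔ ((β ∧ α) ∧ ((β → γ) → γ))) = ~6 = 0
((((γ ↔ β) ∧ (α → α)) ↔ (γ → β)) → ((β ∧ α) ∧ ~~α)) → ~(~(β ∨ ~β) ↔ ((β ∧ α) ∧ ((β → γ) → γ))) = 1 → 0 = 5

5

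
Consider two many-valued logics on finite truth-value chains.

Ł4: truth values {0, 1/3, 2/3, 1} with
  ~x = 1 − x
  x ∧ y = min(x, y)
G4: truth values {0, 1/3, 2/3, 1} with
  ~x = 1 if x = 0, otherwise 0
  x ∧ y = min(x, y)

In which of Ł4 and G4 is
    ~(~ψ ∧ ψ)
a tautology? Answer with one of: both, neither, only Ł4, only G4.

In Ł4: at ψ = 1/3 the value is 2/3 — not a tautology.
In G4: every assignment gives 1 — tautology.

only G4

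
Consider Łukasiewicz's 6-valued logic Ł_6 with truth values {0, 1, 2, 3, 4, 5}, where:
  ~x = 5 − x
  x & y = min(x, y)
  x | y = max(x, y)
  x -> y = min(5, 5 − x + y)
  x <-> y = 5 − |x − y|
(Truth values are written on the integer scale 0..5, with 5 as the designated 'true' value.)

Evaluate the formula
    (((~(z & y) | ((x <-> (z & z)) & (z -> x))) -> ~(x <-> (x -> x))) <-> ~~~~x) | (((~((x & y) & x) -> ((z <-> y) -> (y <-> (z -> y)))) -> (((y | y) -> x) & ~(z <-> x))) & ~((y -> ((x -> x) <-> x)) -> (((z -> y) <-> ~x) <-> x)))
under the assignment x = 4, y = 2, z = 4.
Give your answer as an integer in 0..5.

2

z & y = 4 & 2 = 2
~(z & y) = ~2 = 3
z & z = 4 & 4 = 4
x <-> (z & z) = 4 <-> 4 = 5
z -> x = 4 -> 4 = 5
(x <-> (z & z)) & (z -> x) = 5 & 5 = 5
~(z & y) | ((x <-> (z & z)) & (z -> x)) = 3 | 5 = 5
x -> x = 4 -> 4 = 5
x <-> (x -> x) = 4 <-> 5 = 4
~(x <-> (x -> x)) = ~4 = 1
(~(z & y) | ((x <-> (z & z)) & (z -> x))) -> ~(x <-> (x -> x)) = 5 -> 1 = 1
~x = ~4 = 1
~~x = ~1 = 4
~~~x = ~4 = 1
~~~~x = ~1 = 4
((~(z & y) | ((x <-> (z & z)) & (z -> x))) -> ~(x <-> (x -> x))) <-> ~~~~x = 1 <-> 4 = 2
x & y = 4 & 2 = 2
(x & y) & x = 2 & 4 = 2
~((x & y) & x) = ~2 = 3
z <-> y = 4 <-> 2 = 3
z -> y = 4 -> 2 = 3
y <-> (z -> y) = 2 <-> 3 = 4
(z <-> y) -> (y <-> (z -> y)) = 3 -> 4 = 5
~((x & y) & x) -> ((z <-> y) -> (y <-> (z -> y))) = 3 -> 5 = 5
y | y = 2 | 2 = 2
(y | y) -> x = 2 -> 4 = 5
z <-> x = 4 <-> 4 = 5
~(z <-> x) = ~5 = 0
((y | y) -> x) & ~(z <-> x) = 5 & 0 = 0
(~((x & y) & x) -> ((z <-> y) -> (y <-> (z -> y)))) -> (((y | y) -> x) & ~(z <-> x)) = 5 -> 0 = 0
x -> x = 4 -> 4 = 5
(x -> x) <-> x = 5 <-> 4 = 4
y -> ((x -> x) <-> x) = 2 -> 4 = 5
z -> y = 4 -> 2 = 3
~x = ~4 = 1
(z -> y) <-> ~x = 3 <-> 1 = 3
((z -> y) <-> ~x) <-> x = 3 <-> 4 = 4
(y -> ((x -> x) <-> x)) -> (((z -> y) <-> ~x) <-> x) = 5 -> 4 = 4
~((y -> ((x -> x) <-> x)) -> (((z -> y) <-> ~x) <-> x)) = ~4 = 1
((~((x & y) & x) -> ((z <-> y) -> (y <-> (z -> y)))) -> (((y | y) -> x) & ~(z <-> x))) & ~((y -> ((x -> x) <-> x)) -> (((z -> y) <-> ~x) <-> x)) = 0 & 1 = 0
(((~(z & y) | ((x <-> (z & z)) & (z -> x))) -> ~(x <-> (x -> x))) <-> ~~~~x) | (((~((x & y) & x) -> ((z <-> y) -> (y <-> (z -> y)))) -> (((y | y) -> x) & ~(z <-> x))) & ~((y -> ((x -> x) <-> x)) -> (((z -> y) <-> ~x) <-> x))) = 2 | 0 = 2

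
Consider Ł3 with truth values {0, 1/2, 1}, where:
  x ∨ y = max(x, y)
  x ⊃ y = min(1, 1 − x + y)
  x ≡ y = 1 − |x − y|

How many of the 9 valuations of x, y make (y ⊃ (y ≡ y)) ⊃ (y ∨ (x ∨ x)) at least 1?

x = 0, y = 0 ↦ 0  <
x = 0, y = 1/2 ↦ 1/2  <
x = 0, y = 1 ↦ 1  ≥
x = 1/2, y = 0 ↦ 1/2  <
x = 1/2, y = 1/2 ↦ 1/2  <
x = 1/2, y = 1 ↦ 1  ≥
x = 1, y = 0 ↦ 1  ≥
x = 1, y = 1/2 ↦ 1  ≥
x = 1, y = 1 ↦ 1  ≥
So 5 of the 9 assignments meet the threshold.

5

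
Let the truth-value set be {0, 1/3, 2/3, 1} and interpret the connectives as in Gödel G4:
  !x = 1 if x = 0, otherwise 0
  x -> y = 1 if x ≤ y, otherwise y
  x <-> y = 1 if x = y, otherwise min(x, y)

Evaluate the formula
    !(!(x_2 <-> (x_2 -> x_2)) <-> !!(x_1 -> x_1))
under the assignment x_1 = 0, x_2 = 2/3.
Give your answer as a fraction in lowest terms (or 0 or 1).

x_2 -> x_2 = 2/3 -> 2/3 = 1
x_2 <-> (x_2 -> x_2) = 2/3 <-> 1 = 2/3
!(x_2 <-> (x_2 -> x_2)) = !2/3 = 0
x_1 -> x_1 = 0 -> 0 = 1
!(x_1 -> x_1) = !1 = 0
!!(x_1 -> x_1) = !0 = 1
!(x_2 <-> (x_2 -> x_2)) <-> !!(x_1 -> x_1) = 0 <-> 1 = 0
!(!(x_2 <-> (x_2 -> x_2)) <-> !!(x_1 -> x_1)) = !0 = 1

1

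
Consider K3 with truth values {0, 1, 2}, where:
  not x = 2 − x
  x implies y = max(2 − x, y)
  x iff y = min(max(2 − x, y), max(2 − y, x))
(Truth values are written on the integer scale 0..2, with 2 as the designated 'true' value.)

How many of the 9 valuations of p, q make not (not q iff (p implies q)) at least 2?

4

p = 0, q = 0 ↦ 0  <
p = 0, q = 1 ↦ 1  <
p = 0, q = 2 ↦ 2  ≥
p = 1, q = 0 ↦ 1  <
p = 1, q = 1 ↦ 1  <
p = 1, q = 2 ↦ 2  ≥
p = 2, q = 0 ↦ 2  ≥
p = 2, q = 1 ↦ 1  <
p = 2, q = 2 ↦ 2  ≥
So 4 of the 9 assignments meet the threshold.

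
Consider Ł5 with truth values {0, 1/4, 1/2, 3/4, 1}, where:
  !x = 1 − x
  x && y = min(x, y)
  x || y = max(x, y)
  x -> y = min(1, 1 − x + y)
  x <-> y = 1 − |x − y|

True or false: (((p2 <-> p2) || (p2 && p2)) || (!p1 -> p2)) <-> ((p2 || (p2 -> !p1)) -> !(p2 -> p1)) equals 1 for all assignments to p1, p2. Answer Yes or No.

Counterexample: take p1 = 0, p2 = 0.
p2 <-> p2 = 0 <-> 0 = 1
p2 && p2 = 0 && 0 = 0
(p2 <-> p2) || (p2 && p2) = 1 || 0 = 1
!p1 = !0 = 1
!p1 -> p2 = 1 -> 0 = 0
((p2 <-> p2) || (p2 && p2)) || (!p1 -> p2) = 1 || 0 = 1
!p1 = !0 = 1
p2 -> !p1 = 0 -> 1 = 1
p2 || (p2 -> !p1) = 0 || 1 = 1
p2 -> p1 = 0 -> 0 = 1
!(p2 -> p1) = !1 = 0
(p2 || (p2 -> !p1)) -> !(p2 -> p1) = 1 -> 0 = 0
(((p2 <-> p2) || (p2 && p2)) || (!p1 -> p2)) <-> ((p2 || (p2 -> !p1)) -> !(p2 -> p1)) = 1 <-> 0 = 0
This gives 0 ≠ 1.

No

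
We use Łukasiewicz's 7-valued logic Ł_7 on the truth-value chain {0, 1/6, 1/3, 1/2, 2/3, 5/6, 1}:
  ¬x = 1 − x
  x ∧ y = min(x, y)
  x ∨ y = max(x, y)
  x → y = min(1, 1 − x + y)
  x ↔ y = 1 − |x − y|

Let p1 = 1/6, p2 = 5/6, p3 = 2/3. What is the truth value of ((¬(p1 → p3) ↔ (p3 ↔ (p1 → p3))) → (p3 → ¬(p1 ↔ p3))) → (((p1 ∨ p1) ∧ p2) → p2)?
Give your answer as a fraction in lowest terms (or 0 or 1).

p1 → p3 = 1/6 → 2/3 = 1
¬(p1 → p3) = ¬1 = 0
p1 → p3 = 1/6 → 2/3 = 1
p3 ↔ (p1 → p3) = 2/3 ↔ 1 = 2/3
¬(p1 → p3) ↔ (p3 ↔ (p1 → p3)) = 0 ↔ 2/3 = 1/3
p1 ↔ p3 = 1/6 ↔ 2/3 = 1/2
¬(p1 ↔ p3) = ¬1/2 = 1/2
p3 → ¬(p1 ↔ p3) = 2/3 → 1/2 = 5/6
(¬(p1 → p3) ↔ (p3 ↔ (p1 → p3))) → (p3 → ¬(p1 ↔ p3)) = 1/3 → 5/6 = 1
p1 ∨ p1 = 1/6 ∨ 1/6 = 1/6
(p1 ∨ p1) ∧ p2 = 1/6 ∧ 5/6 = 1/6
((p1 ∨ p1) ∧ p2) → p2 = 1/6 → 5/6 = 1
((¬(p1 → p3) ↔ (p3 ↔ (p1 → p3))) → (p3 → ¬(p1 ↔ p3))) → (((p1 ∨ p1) ∧ p2) → p2) = 1 → 1 = 1

1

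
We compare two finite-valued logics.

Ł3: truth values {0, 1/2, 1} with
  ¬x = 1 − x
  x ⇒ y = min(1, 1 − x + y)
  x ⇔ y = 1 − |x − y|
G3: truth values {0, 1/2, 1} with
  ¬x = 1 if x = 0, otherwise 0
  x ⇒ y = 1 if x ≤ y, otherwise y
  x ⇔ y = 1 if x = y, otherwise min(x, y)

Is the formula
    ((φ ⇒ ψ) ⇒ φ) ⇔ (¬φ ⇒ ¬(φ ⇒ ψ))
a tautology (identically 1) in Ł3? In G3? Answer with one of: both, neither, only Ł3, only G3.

only Ł3

In Ł3: every assignment gives 1 — tautology.
In G3: at φ = 1/2, ψ = 1/2 the value is 1/2 — not a tautology.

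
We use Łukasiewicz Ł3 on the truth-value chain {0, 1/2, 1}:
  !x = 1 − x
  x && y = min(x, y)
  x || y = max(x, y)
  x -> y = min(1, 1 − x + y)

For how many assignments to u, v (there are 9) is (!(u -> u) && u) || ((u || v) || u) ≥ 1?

5

u = 0, v = 0 ↦ 0  <
u = 0, v = 1/2 ↦ 1/2  <
u = 0, v = 1 ↦ 1  ≥
u = 1/2, v = 0 ↦ 1/2  <
u = 1/2, v = 1/2 ↦ 1/2  <
u = 1/2, v = 1 ↦ 1  ≥
u = 1, v = 0 ↦ 1  ≥
u = 1, v = 1/2 ↦ 1  ≥
u = 1, v = 1 ↦ 1  ≥
So 5 of the 9 assignments meet the threshold.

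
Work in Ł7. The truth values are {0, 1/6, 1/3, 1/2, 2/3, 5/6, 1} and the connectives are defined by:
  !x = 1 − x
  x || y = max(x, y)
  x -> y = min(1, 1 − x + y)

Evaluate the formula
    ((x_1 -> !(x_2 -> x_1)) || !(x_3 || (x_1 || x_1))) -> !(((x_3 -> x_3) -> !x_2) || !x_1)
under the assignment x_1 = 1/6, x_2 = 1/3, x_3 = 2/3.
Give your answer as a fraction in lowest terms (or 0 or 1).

x_2 -> x_1 = 1/3 -> 1/6 = 5/6
!(x_2 -> x_1) = !5/6 = 1/6
x_1 -> !(x_2 -> x_1) = 1/6 -> 1/6 = 1
x_1 || x_1 = 1/6 || 1/6 = 1/6
x_3 || (x_1 || x_1) = 2/3 || 1/6 = 2/3
!(x_3 || (x_1 || x_1)) = !2/3 = 1/3
(x_1 -> !(x_2 -> x_1)) || !(x_3 || (x_1 || x_1)) = 1 || 1/3 = 1
x_3 -> x_3 = 2/3 -> 2/3 = 1
!x_2 = !1/3 = 2/3
(x_3 -> x_3) -> !x_2 = 1 -> 2/3 = 2/3
!x_1 = !1/6 = 5/6
((x_3 -> x_3) -> !x_2) || !x_1 = 2/3 || 5/6 = 5/6
!(((x_3 -> x_3) -> !x_2) || !x_1) = !5/6 = 1/6
((x_1 -> !(x_2 -> x_1)) || !(x_3 || (x_1 || x_1))) -> !(((x_3 -> x_3) -> !x_2) || !x_1) = 1 -> 1/6 = 1/6

1/6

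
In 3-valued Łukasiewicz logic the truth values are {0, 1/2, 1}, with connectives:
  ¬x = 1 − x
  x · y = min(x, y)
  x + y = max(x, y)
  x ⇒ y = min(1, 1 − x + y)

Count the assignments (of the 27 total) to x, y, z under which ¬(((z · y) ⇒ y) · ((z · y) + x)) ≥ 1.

value 1: 5 assignments (counts)
value 1/2: 11 assignments
value 0: 11 assignments
So 5 of the 27 assignments meet the threshold.

5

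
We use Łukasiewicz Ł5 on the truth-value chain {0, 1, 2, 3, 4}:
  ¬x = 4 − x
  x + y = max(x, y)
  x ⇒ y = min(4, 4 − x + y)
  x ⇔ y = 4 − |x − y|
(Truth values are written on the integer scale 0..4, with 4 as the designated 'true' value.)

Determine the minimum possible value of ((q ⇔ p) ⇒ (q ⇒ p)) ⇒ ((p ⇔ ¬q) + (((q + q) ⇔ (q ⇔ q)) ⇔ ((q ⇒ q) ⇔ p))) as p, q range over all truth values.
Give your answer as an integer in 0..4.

Take p = 0, q = 2:
q ⇔ p = 2 ⇔ 0 = 2
q ⇒ p = 2 ⇒ 0 = 2
(q ⇔ p) ⇒ (q ⇒ p) = 2 ⇒ 2 = 4
¬q = ¬2 = 2
p ⇔ ¬q = 0 ⇔ 2 = 2
q + q = 2 + 2 = 2
q ⇔ q = 2 ⇔ 2 = 4
(q + q) ⇔ (q ⇔ q) = 2 ⇔ 4 = 2
q ⇒ q = 2 ⇒ 2 = 4
(q ⇒ q) ⇔ p = 4 ⇔ 0 = 0
((q + q) ⇔ (q ⇔ q)) ⇔ ((q ⇒ q) ⇔ p) = 2 ⇔ 0 = 2
(p ⇔ ¬q) + (((q + q) ⇔ (q ⇔ q)) ⇔ ((q ⇒ q) ⇔ p)) = 2 + 2 = 2
((q ⇔ p) ⇒ (q ⇒ p)) ⇒ ((p ⇔ ¬q) + (((q + q) ⇔ (q ⇔ q)) ⇔ ((q ⇒ q) ⇔ p))) = 4 ⇒ 2 = 2
No assignment yields a value below 2, so this is the minimum.

2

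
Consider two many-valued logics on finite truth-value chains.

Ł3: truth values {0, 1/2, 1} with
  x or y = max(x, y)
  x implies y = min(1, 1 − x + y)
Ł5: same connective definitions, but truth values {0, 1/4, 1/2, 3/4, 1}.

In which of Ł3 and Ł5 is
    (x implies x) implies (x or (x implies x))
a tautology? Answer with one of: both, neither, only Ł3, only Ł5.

In Ł3: every assignment gives 1 — tautology.
In Ł5: every assignment gives 1 — tautology.

both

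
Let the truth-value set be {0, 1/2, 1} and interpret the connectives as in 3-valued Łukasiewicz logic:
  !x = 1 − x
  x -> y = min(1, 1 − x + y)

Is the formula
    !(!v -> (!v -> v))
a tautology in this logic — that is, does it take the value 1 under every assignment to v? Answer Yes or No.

No

Counterexample: take v = 1/2.
!v = !1/2 = 1/2
!v = !1/2 = 1/2
!v -> v = 1/2 -> 1/2 = 1
!v -> (!v -> v) = 1/2 -> 1 = 1
!(!v -> (!v -> v)) = !1 = 0
This gives 0 ≠ 1.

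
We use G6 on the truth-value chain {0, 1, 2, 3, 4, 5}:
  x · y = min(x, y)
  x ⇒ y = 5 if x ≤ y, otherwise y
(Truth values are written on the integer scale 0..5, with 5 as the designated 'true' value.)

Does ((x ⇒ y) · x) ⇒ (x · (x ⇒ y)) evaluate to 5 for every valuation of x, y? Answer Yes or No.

At x = 4, y = 5, for instance:
x ⇒ y = 4 ⇒ 5 = 5
(x ⇒ y) · x = 5 · 4 = 4
x · (x ⇒ y) = 4 · 5 = 4
((x ⇒ y) · x) ⇒ (x · (x ⇒ y)) = 4 ⇒ 4 = 5
and checking the remaining 35 assignments likewise gives ≥ 5 in every case.

Yes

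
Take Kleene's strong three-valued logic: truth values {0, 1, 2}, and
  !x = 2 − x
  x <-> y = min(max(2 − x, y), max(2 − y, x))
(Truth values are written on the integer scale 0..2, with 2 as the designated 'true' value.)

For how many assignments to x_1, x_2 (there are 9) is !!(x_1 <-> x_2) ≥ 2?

2

x_1 = 0, x_2 = 0 ↦ 2  ≥
x_1 = 0, x_2 = 1 ↦ 1  <
x_1 = 0, x_2 = 2 ↦ 0  <
x_1 = 1, x_2 = 0 ↦ 1  <
x_1 = 1, x_2 = 1 ↦ 1  <
x_1 = 1, x_2 = 2 ↦ 1  <
x_1 = 2, x_2 = 0 ↦ 0  <
x_1 = 2, x_2 = 1 ↦ 1  <
x_1 = 2, x_2 = 2 ↦ 2  ≥
So 2 of the 9 assignments meet the threshold.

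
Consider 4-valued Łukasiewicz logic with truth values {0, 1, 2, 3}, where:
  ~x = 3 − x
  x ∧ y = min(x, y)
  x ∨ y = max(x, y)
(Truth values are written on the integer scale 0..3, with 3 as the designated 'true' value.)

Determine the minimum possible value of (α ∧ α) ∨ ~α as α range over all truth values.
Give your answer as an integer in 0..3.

Take α = 1:
α ∧ α = 1 ∧ 1 = 1
~α = ~1 = 2
(α ∧ α) ∨ ~α = 1 ∨ 2 = 2
No assignment yields a value below 2, so this is the minimum.

2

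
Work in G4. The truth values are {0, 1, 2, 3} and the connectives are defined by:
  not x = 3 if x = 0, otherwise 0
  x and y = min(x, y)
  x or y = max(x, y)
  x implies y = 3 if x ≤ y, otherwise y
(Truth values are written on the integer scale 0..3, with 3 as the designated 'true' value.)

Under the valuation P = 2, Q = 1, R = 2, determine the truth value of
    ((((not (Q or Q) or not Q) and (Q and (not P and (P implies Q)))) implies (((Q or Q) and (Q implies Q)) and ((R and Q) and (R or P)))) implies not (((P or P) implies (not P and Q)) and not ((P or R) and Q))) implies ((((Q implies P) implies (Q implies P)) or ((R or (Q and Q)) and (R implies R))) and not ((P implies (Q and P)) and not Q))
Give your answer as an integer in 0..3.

3

Q or Q = 1 or 1 = 1
not (Q or Q) = not 1 = 0
not Q = not 1 = 0
not (Q or Q) or not Q = 0 or 0 = 0
not P = not 2 = 0
P implies Q = 2 implies 1 = 1
not P and (P implies Q) = 0 and 1 = 0
Q and (not P and (P implies Q)) = 1 and 0 = 0
(not (Q or Q) or not Q) and (Q and (not P and (P implies Q))) = 0 and 0 = 0
Q or Q = 1 or 1 = 1
Q implies Q = 1 implies 1 = 3
(Q or Q) and (Q implies Q) = 1 and 3 = 1
R and Q = 2 and 1 = 1
R or P = 2 or 2 = 2
(R and Q) and (R or P) = 1 and 2 = 1
((Q or Q) and (Q implies Q)) and ((R and Q) and (R or P)) = 1 and 1 = 1
((not (Q or Q) or not Q) and (Q and (not P and (P implies Q)))) implies (((Q or Q) and (Q implies Q)) and ((R and Q) and (R or P))) = 0 implies 1 = 3
P or P = 2 or 2 = 2
not P = not 2 = 0
not P and Q = 0 and 1 = 0
(P or P) implies (not P and Q) = 2 implies 0 = 0
P or R = 2 or 2 = 2
(P or R) and Q = 2 and 1 = 1
not ((P or R) and Q) = not 1 = 0
((P or P) implies (not P and Q)) and not ((P or R) and Q) = 0 and 0 = 0
not (((P or P) implies (not P and Q)) and not ((P or R) and Q)) = not 0 = 3
(((not (Q or Q) or not Q) and (Q and (not P and (P implies Q)))) implies (((Q or Q) and (Q implies Q)) and ((R and Q) and (R or P)))) implies not (((P or P) implies (not P and Q)) and not ((P or R) and Q)) = 3 implies 3 = 3
Q implies P = 1 implies 2 = 3
Q implies P = 1 implies 2 = 3
(Q implies P) implies (Q implies P) = 3 implies 3 = 3
Q and Q = 1 and 1 = 1
R or (Q and Q) = 2 or 1 = 2
R implies R = 2 implies 2 = 3
(R or (Q and Q)) and (R implies R) = 2 and 3 = 2
((Q implies P) implies (Q implies P)) or ((R or (Q and Q)) and (R implies R)) = 3 or 2 = 3
Q and P = 1 and 2 = 1
P implies (Q and P) = 2 implies 1 = 1
not Q = not 1 = 0
(P implies (Q and P)) and not Q = 1 and 0 = 0
not ((P implies (Q and P)) and not Q) = not 0 = 3
(((Q implies P) implies (Q implies P)) or ((R or (Q and Q)) and (R implies R))) and not ((P implies (Q and P)) and not Q) = 3 and 3 = 3
((((not (Q or Q) or not Q) and (Q and (not P and (P implies Q)))) implies (((Q or Q) and (Q implies Q)) and ((R and Q) and (R or P)))) implies not (((P or P) implies (not P and Q)) and not ((P or R) and Q))) implies ((((Q implies P) implies (Q implies P)) or ((R or (Q and Q)) and (R implies R))) and not ((P implies (Q and P)) and not Q)) = 3 implies 3 = 3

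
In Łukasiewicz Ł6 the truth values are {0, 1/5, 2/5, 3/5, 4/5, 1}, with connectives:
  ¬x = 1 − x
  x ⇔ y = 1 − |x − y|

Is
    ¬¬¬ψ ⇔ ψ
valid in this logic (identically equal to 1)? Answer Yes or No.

Counterexample: take ψ = 0.
¬ψ = ¬0 = 1
¬¬ψ = ¬1 = 0
¬¬¬ψ = ¬0 = 1
¬¬¬ψ ⇔ ψ = 1 ⇔ 0 = 0
This gives 0 ≠ 1.

No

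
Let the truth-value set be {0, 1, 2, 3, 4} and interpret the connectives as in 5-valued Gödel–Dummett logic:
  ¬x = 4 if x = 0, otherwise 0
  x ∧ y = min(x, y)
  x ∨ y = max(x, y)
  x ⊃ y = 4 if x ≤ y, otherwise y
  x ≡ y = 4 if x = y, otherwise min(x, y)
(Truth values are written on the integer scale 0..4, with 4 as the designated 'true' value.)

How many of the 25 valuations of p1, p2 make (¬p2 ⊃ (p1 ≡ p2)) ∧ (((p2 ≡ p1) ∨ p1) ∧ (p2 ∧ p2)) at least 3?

4

value 4: 1 assignment (counts)
value 3: 3 assignments (counts)
value 2: 5 assignments
value 1: 7 assignments
value 0: 9 assignments
So 4 of the 25 assignments meet the threshold.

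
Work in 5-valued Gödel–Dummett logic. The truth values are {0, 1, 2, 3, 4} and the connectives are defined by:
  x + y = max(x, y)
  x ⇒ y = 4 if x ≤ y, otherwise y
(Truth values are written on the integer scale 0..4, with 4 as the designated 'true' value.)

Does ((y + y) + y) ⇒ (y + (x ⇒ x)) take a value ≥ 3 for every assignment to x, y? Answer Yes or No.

At x = 1, y = 3, for instance:
y + y = 3 + 3 = 3
(y + y) + y = 3 + 3 = 3
x ⇒ x = 1 ⇒ 1 = 4
y + (x ⇒ x) = 3 + 4 = 4
((y + y) + y) ⇒ (y + (x ⇒ x)) = 3 ⇒ 4 = 4
and checking the remaining 24 assignments likewise gives ≥ 3 in every case.

Yes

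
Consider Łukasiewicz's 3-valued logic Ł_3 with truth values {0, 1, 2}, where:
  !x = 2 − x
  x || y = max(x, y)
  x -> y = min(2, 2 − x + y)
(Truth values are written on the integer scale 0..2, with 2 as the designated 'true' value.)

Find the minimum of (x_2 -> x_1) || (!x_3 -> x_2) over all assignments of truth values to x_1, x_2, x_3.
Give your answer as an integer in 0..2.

Take x_1 = 0, x_2 = 1, x_3 = 0:
x_2 -> x_1 = 1 -> 0 = 1
!x_3 = !0 = 2
!x_3 -> x_2 = 2 -> 1 = 1
(x_2 -> x_1) || (!x_3 -> x_2) = 1 || 1 = 1
No assignment yields a value below 1, so this is the minimum.

1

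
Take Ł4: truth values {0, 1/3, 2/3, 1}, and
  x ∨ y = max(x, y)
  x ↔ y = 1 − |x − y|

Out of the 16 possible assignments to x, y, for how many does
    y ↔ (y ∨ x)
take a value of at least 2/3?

x = 0, y = 0 ↦ 1  ≥
x = 0, y = 1/3 ↦ 1  ≥
x = 0, y = 2/3 ↦ 1  ≥
x = 0, y = 1 ↦ 1  ≥
x = 1/3, y = 0 ↦ 2/3  ≥
x = 1/3, y = 1/3 ↦ 1  ≥
x = 1/3, y = 2/3 ↦ 1  ≥
x = 1/3, y = 1 ↦ 1  ≥
x = 2/3, y = 0 ↦ 1/3  <
x = 2/3, y = 1/3 ↦ 2/3  ≥
x = 2/3, y = 2/3 ↦ 1  ≥
x = 2/3, y = 1 ↦ 1  ≥
x = 1, y = 0 ↦ 0  <
x = 1, y = 1/3 ↦ 1/3  <
x = 1, y = 2/3 ↦ 2/3  ≥
x = 1, y = 1 ↦ 1  ≥
So 13 of the 16 assignments meet the threshold.

13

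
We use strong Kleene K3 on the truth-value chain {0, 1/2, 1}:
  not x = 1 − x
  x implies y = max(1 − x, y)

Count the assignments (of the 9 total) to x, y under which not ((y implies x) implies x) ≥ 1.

1

x = 0, y = 0 ↦ 1  ≥
x = 0, y = 1/2 ↦ 1/2  <
x = 0, y = 1 ↦ 0  <
x = 1/2, y = 0 ↦ 1/2  <
x = 1/2, y = 1/2 ↦ 1/2  <
x = 1/2, y = 1 ↦ 1/2  <
x = 1, y = 0 ↦ 0  <
x = 1, y = 1/2 ↦ 0  <
x = 1, y = 1 ↦ 0  <
So 1 of the 9 assignments meets the threshold.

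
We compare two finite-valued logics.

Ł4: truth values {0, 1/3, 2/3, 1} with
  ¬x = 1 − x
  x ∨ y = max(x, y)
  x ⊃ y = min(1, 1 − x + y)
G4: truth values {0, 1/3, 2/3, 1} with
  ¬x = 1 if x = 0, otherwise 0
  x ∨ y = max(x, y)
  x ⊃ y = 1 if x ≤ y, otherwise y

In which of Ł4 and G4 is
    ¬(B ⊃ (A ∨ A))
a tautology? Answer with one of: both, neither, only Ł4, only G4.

neither

In Ł4: at A = 0, B = 0 the value is 0 — not a tautology.
In G4: at A = 0, B = 0 the value is 0 — not a tautology.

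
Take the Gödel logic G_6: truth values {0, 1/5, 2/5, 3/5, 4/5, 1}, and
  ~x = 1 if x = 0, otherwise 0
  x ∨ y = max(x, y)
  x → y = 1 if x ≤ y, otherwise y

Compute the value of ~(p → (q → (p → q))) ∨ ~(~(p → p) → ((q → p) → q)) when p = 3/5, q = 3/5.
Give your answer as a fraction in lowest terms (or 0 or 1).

0

p → q = 3/5 → 3/5 = 1
q → (p → q) = 3/5 → 1 = 1
p → (q → (p → q)) = 3/5 → 1 = 1
~(p → (q → (p → q))) = ~1 = 0
p → p = 3/5 → 3/5 = 1
~(p → p) = ~1 = 0
q → p = 3/5 → 3/5 = 1
(q → p) → q = 1 → 3/5 = 3/5
~(p → p) → ((q → p) → q) = 0 → 3/5 = 1
~(~(p → p) → ((q → p) → q)) = ~1 = 0
~(p → (q → (p → q))) ∨ ~(~(p → p) → ((q → p) → q)) = 0 ∨ 0 = 0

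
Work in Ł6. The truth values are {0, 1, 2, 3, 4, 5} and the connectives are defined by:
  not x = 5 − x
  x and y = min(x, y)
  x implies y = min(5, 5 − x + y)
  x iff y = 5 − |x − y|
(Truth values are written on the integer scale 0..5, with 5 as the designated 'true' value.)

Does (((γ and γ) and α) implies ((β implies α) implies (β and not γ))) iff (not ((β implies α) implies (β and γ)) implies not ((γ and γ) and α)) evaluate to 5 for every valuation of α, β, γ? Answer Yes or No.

No

Counterexample: take α = 1, β = 1, γ = 5.
γ and γ = 5 and 5 = 5
(γ and γ) and α = 5 and 1 = 1
β implies α = 1 implies 1 = 5
not γ = not 5 = 0
β and not γ = 1 and 0 = 0
(β implies α) implies (β and not γ) = 5 implies 0 = 0
((γ and γ) and α) implies ((β implies α) implies (β and not γ)) = 1 implies 0 = 4
β implies α = 1 implies 1 = 5
β and γ = 1 and 5 = 1
(β implies α) implies (β and γ) = 5 implies 1 = 1
not ((β implies α) implies (β and γ)) = not 1 = 4
γ and γ = 5 and 5 = 5
(γ and γ) and α = 5 and 1 = 1
not ((γ and γ) and α) = not 1 = 4
not ((β implies α) implies (β and γ)) implies not ((γ and γ) and α) = 4 implies 4 = 5
(((γ and γ) and α) implies ((β implies α) implies (β and not γ))) iff (not ((β implies α) implies (β and γ)) implies not ((γ and γ) and α)) = 4 iff 5 = 4
This gives 4 ≠ 5.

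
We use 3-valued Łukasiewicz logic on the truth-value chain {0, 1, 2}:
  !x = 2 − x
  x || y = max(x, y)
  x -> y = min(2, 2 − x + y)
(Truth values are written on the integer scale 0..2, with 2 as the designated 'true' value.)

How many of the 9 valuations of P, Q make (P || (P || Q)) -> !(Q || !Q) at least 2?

3

P = 0, Q = 0 ↦ 2  ≥
P = 0, Q = 1 ↦ 2  ≥
P = 0, Q = 2 ↦ 0  <
P = 1, Q = 0 ↦ 1  <
P = 1, Q = 1 ↦ 2  ≥
P = 1, Q = 2 ↦ 0  <
P = 2, Q = 0 ↦ 0  <
P = 2, Q = 1 ↦ 1  <
P = 2, Q = 2 ↦ 0  <
So 3 of the 9 assignments meet the threshold.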